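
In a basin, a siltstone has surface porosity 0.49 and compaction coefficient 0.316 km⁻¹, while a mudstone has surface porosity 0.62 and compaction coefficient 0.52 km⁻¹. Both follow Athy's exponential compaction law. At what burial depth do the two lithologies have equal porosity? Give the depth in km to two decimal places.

Set n₀ₐ e^(−cₐd) = n₀ᵦ e^(−cᵦd) ⇒ ln(n₀ₐ/n₀ᵦ) = (cₐ − cᵦ)·d
d = ln(0.49/0.62) / (0.316 − 0.52) = -0.2353 / -0.204 = 1.154 km

1.15 km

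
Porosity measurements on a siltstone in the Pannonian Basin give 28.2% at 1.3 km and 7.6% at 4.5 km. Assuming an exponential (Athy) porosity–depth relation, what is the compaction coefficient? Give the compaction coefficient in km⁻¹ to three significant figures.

Athy: φ(z) = φ₀ e^(−cz) ⇒ φ₁/φ₂ = e^{c(z₂−z₁)} ⇒ c = ln(φ₁/φ₂)/(z₂−z₁)
c = ln(0.282/0.076) / (4.5 − 1.3) = ln(3.711) / 3.2 = 1.3112 / 3.2 = 0.4097 km⁻¹

0.410 km⁻¹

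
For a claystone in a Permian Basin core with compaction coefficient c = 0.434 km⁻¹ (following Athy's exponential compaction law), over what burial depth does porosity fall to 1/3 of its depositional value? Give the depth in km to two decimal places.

2.53 km

phi/phi₀ = 1/3 ⇒ exp(−c·z) = 1/3 ⇒ z = ln(3) / c
z = 1.0986 / 0.434 = 2.531 km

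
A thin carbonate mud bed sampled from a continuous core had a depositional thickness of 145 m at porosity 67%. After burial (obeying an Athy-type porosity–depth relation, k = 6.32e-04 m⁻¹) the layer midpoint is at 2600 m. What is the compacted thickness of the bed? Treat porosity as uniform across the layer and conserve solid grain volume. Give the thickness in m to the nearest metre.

55 m

Working in km (1 km = 1000 m; k in km⁻¹ = k in m⁻¹ × 1000):
Porosity at 2.6 km: n = 0.67·exp(−0.632×2.6) = 0.1296
Solid-volume conservation: h(1−n) = h₀(1−n₀) ⇒ h = h₀·(1−n₀)/(1−n)
h = 0.145 × (1 − 0.67)/(1 − 0.1296) = 0.145 × 0.3791 = 0.0550 km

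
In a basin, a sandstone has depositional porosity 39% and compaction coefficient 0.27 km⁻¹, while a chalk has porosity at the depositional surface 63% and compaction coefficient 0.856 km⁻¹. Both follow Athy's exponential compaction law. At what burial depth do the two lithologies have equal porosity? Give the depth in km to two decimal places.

0.82 km

Set n₀ₐ e^(−cₐz) = n₀ᵦ e^(−cᵦz) ⇒ ln(n₀ₐ/n₀ᵦ) = (cₐ − cᵦ)·z
z = ln(0.39/0.63) / (0.27 − 0.856) = -0.4796 / -0.586 = 0.818 km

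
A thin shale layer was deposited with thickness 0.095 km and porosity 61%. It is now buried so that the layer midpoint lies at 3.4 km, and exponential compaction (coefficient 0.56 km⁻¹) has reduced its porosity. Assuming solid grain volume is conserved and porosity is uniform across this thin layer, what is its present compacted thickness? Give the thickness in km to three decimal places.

0.041 km

Porosity at 3.4 km: φ = 0.61·exp(−0.56×3.4) = 0.0909
Solid-volume conservation: h(1−φ) = h₀(1−φ₀) ⇒ h = h₀·(1−φ₀)/(1−φ)
h = 0.095 × (1 − 0.61)/(1 − 0.0909) = 0.095 × 0.4290 = 0.0408 km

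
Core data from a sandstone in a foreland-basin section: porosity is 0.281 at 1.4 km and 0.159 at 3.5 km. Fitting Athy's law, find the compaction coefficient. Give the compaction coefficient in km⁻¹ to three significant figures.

Athy: φ(z) = φ₀ e^(−βz) ⇒ φ₁/φ₂ = e^{β(z₂−z₁)} ⇒ β = ln(φ₁/φ₂)/(z₂−z₁)
β = ln(0.281/0.159) / (3.5 − 1.4) = ln(1.767) / 2.1 = 0.5695 / 2.1 = 0.2712 km⁻¹

0.271 km⁻¹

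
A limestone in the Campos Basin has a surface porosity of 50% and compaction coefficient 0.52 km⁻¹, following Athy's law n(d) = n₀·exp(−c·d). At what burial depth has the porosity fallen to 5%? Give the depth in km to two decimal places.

Invert Athy's law: d = ln(n₀/n) / c
d = ln(0.5/0.05) / 0.52 = ln(10) / 0.52 = 2.3026 / 0.52 = 4.428 km

4.43 km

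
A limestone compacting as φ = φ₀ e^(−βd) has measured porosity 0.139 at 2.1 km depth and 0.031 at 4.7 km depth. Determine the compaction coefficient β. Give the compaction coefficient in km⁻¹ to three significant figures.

Athy: φ(d) = φ₀ e^(−βd) ⇒ φ₁/φ₂ = e^{β(d₂−d₁)} ⇒ β = ln(φ₁/φ₂)/(d₂−d₁)
β = ln(0.139/0.031) / (4.7 − 2.1) = ln(4.484) / 2.6 = 1.5005 / 2.6 = 0.5771 km⁻¹

0.577 km⁻¹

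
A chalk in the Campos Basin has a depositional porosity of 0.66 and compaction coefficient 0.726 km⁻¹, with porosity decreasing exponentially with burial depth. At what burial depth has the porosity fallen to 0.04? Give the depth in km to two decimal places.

Invert Athy's law: d = ln(φ₀/φ) / c
d = ln(0.66/0.04) / 0.726 = ln(16.5) / 0.726 = 2.8034 / 0.726 = 3.861 km

3.86 km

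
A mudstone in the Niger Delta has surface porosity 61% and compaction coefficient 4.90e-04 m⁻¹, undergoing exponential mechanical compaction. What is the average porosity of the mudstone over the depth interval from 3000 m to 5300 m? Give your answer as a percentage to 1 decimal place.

Working in km (1 km = 1000 m; β in km⁻¹ = β in m⁻¹ × 1000):
⟨φ⟩ = (1/(d₂−d₁)) ∫ φ₀ e^(−βd) dd = φ₀·(e^(−β·d₁) − e^(−β·d₂)) / (β·(d₂−d₁))
e^(−0.49×3) = 0.2299; e^(−0.49×5.3) = 0.0745
⟨φ⟩ = 0.61 × (0.2299 − 0.0745) / (0.49 × 2.3) = 0.61 × 0.1379 = 0.0841

8.4%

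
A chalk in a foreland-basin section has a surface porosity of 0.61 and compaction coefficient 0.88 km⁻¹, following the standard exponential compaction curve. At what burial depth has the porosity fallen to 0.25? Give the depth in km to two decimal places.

Invert Athy's law: z = ln(φ₀/φ) / β
z = ln(0.61/0.25) / 0.88 = ln(2.44) / 0.88 = 0.8920 / 0.88 = 1.014 km

1.01 km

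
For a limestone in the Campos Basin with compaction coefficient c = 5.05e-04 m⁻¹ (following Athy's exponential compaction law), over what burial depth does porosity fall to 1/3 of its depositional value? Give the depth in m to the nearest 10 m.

Working in km (1 km = 1000 m; c in km⁻¹ = c in m⁻¹ × 1000):
phi/phi₀ = 1/3 ⇒ exp(−c·d) = 1/3 ⇒ d = ln(3) / c
d = 1.0986 / 0.505 = 2.175 km

2180 m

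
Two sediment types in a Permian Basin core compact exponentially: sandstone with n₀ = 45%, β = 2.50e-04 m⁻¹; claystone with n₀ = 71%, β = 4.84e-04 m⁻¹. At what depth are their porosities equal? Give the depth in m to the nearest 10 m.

Working in km (1 km = 1000 m; β in km⁻¹ = β in m⁻¹ × 1000):
Set n₀ₐ e^(−βₐZ) = n₀ᵦ e^(−βᵦZ) ⇒ ln(n₀ₐ/n₀ᵦ) = (βₐ − βᵦ)·Z
Z = ln(0.45/0.71) / (0.25 − 0.484) = -0.4560 / -0.234 = 1.949 km

1950 m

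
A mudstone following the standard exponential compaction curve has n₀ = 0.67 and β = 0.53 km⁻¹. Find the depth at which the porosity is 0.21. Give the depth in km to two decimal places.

Invert Athy's law: z = ln(n₀/n) / β
z = ln(0.67/0.21) / 0.53 = ln(3.19) / 0.53 = 1.1602 / 0.53 = 2.189 km

2.19 km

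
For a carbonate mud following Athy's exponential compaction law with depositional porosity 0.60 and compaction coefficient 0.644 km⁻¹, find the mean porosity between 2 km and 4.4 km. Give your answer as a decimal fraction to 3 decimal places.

0.084

⟨φ⟩ = (1/(Z₂−Z₁)) ∫ φ₀ e^(−βZ) dZ = φ₀·(e^(−β·Z₁) − e^(−β·Z₂)) / (β·(Z₂−Z₁))
e^(−0.644×2) = 0.2758; e^(−0.644×4.4) = 0.0588
⟨φ⟩ = 0.6 × (0.2758 − 0.0588) / (0.644 × 2.4) = 0.6 × 0.1404 = 0.0842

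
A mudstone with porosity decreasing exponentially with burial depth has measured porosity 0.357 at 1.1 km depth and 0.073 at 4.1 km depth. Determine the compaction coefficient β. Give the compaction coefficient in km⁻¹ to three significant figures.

Athy: n(d) = n₀ e^(−βd) ⇒ n₁/n₂ = e^{β(d₂−d₁)} ⇒ β = ln(n₁/n₂)/(d₂−d₁)
β = ln(0.357/0.073) / (4.1 − 1.1) = ln(4.89) / 3 = 1.5873 / 3 = 0.5291 km⁻¹

0.529 km⁻¹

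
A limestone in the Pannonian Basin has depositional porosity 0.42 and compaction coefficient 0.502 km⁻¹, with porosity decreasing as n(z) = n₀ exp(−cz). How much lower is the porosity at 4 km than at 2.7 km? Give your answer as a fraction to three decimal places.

0.052

n(2.7) = 0.42·e^(−0.502×2.7) = 0.1083
n(4) = 0.42·e^(−0.502×4) = 0.0564
Δn = 0.1083 − 0.0564 = 0.0519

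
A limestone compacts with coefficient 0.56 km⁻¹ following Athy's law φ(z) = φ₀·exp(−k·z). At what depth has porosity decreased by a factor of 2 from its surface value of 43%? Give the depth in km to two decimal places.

φ/φ₀ = 1/2 ⇒ exp(−k·z) = 1/2 ⇒ z = ln(2) / k
z = 0.6931 / 0.56 = 1.238 km

1.24 km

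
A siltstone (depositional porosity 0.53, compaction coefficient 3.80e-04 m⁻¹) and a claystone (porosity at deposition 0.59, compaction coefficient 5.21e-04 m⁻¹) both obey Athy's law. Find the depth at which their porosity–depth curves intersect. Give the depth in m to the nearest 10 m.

760 m

Working in km (1 km = 1000 m; c in km⁻¹ = c in m⁻¹ × 1000):
Set phi₀ₐ e^(−cₐd) = phi₀ᵦ e^(−cᵦd) ⇒ ln(phi₀ₐ/phi₀ᵦ) = (cₐ − cᵦ)·d
d = ln(0.53/0.59) / (0.38 − 0.521) = -0.1072 / -0.141 = 0.761 km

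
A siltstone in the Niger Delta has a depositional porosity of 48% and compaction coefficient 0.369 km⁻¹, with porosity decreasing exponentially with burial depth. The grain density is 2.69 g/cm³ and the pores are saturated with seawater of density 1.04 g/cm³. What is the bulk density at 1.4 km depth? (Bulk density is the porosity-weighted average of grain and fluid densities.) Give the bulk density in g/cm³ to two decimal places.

2.22 g/cm³

Porosity at depth: phi = 0.48·exp(−0.369×1.4) = 0.48×0.5965 = 0.2863
Bulk density: ρ_b = (1−phi)ρ_g + phi·ρ_f = 0.7137×2.69 + 0.2863×1.04
       = 1.920 + 0.298 = 2.218 g/cm³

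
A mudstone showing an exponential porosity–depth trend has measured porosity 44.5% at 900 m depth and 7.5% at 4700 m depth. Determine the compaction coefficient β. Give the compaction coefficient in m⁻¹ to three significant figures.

0.000469 m⁻¹

Working in km (1 km = 1000 m; β in km⁻¹ = β in m⁻¹ × 1000):
Athy: φ(z) = φ₀ e^(−βz) ⇒ φ₁/φ₂ = e^{β(z₂−z₁)} ⇒ β = ln(φ₁/φ₂)/(z₂−z₁)
β = ln(0.445/0.075) / (4.7 − 0.9) = ln(5.933) / 3.8 = 1.7806 / 3.8 = 0.4686 km⁻¹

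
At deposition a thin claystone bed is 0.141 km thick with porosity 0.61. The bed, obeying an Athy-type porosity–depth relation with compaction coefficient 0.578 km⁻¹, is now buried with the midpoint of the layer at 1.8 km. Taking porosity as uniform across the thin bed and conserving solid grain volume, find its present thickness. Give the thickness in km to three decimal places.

0.070 km

Porosity at 1.8 km: φ = 0.61·exp(−0.578×1.8) = 0.2155
Solid-volume conservation: h(1−φ) = h₀(1−φ₀) ⇒ h = h₀·(1−φ₀)/(1−φ)
h = 0.141 × (1 − 0.61)/(1 − 0.2155) = 0.141 × 0.4971 = 0.0701 km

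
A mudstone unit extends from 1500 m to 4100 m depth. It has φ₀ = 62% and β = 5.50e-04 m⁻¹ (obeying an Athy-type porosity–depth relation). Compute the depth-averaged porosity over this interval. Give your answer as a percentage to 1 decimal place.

Working in km (1 km = 1000 m; β in km⁻¹ = β in m⁻¹ × 1000):
⟨φ⟩ = (1/(Z₂−Z₁)) ∫ φ₀ e^(−βZ) dZ = φ₀·(e^(−β·Z₁) − e^(−β·Z₂)) / (β·(Z₂−Z₁))
e^(−0.55×1.5) = 0.4382; e^(−0.55×4.1) = 0.1049
⟨φ⟩ = 0.62 × (0.4382 − 0.1049) / (0.55 × 2.6) = 0.62 × 0.2331 = 0.1445

14.5%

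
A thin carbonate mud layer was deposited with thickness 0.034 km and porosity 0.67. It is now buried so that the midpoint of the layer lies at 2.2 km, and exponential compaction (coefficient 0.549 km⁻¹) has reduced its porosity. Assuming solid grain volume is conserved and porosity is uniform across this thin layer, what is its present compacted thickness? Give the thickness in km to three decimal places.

Porosity at 2.2 km: φ = 0.67·exp(−0.549×2.2) = 0.2002
Solid-volume conservation: h(1−φ) = h₀(1−φ₀) ⇒ h = h₀·(1−φ₀)/(1−φ)
h = 0.034 × (1 − 0.67)/(1 − 0.2002) = 0.034 × 0.4126 = 0.0140 km

0.014 km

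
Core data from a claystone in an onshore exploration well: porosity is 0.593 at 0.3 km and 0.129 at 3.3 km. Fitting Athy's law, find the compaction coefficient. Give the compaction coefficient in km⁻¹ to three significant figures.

Athy: n(d) = n₀ e^(−βd) ⇒ n₁/n₂ = e^{β(d₂−d₁)} ⇒ β = ln(n₁/n₂)/(d₂−d₁)
β = ln(0.593/0.129) / (3.3 − 0.3) = ln(4.597) / 3 = 1.5254 / 3 = 0.5085 km⁻¹

0.508 km⁻¹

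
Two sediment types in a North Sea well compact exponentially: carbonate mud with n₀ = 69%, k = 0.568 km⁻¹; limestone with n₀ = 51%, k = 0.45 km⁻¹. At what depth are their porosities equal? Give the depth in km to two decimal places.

2.56 km

Set n₀ₐ e^(−kₐZ) = n₀ᵦ e^(−kᵦZ) ⇒ ln(n₀ₐ/n₀ᵦ) = (kₐ − kᵦ)·Z
Z = ln(0.69/0.51) / (0.568 − 0.45) = 0.3023 / 0.118 = 2.562 km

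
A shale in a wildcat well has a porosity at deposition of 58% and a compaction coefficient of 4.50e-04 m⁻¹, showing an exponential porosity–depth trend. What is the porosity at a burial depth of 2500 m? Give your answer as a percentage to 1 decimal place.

18.8%

Working in km (1 km = 1000 m; β in km⁻¹ = β in m⁻¹ × 1000):
n = n₀·exp(−β·Z) = 0.58 × exp(−0.45 × 2.5) = 0.58 × exp(−1.125)
  = 0.58 × 0.3247 = 0.1883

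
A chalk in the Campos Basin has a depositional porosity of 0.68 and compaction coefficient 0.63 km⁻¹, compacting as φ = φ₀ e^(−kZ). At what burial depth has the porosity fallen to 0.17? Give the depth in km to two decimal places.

Invert Athy's law: Z = ln(φ₀/φ) / k
Z = ln(0.68/0.17) / 0.63 = ln(4) / 0.63 = 1.3863 / 0.63 = 2.200 km

2.20 km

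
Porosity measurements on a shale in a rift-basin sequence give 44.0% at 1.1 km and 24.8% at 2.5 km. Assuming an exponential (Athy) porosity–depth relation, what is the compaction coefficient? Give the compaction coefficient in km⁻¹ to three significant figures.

Athy: phi(d) = phi₀ e^(−βd) ⇒ phi₁/phi₂ = e^{β(d₂−d₁)} ⇒ β = ln(phi₁/phi₂)/(d₂−d₁)
β = ln(0.44/0.248) / (2.5 − 1.1) = ln(1.774) / 1.4 = 0.5733 / 1.4 = 0.4095 km⁻¹

0.410 km⁻¹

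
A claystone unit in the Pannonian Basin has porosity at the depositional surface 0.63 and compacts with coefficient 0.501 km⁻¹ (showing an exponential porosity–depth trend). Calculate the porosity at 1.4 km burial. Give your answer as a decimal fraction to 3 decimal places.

0.312

φ = φ₀·exp(−β·Z) = 0.63 × exp(−0.501 × 1.4) = 0.63 × exp(−0.7014)
  = 0.63 × 0.4959 = 0.3124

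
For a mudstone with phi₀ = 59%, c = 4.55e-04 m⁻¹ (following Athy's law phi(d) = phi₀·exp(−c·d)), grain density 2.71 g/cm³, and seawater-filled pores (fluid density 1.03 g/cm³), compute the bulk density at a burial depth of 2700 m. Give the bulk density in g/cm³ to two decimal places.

2.42 g/cm³

Working in km (1 km = 1000 m; c in km⁻¹ = c in m⁻¹ × 1000):
Porosity at depth: phi = 0.59·exp(−0.455×2.7) = 0.59×0.2927 = 0.1727
Bulk density: ρ_b = (1−phi)ρ_g + phi·ρ_f = 0.8273×2.71 + 0.1727×1.03
       = 2.242 + 0.178 = 2.420 g/cm³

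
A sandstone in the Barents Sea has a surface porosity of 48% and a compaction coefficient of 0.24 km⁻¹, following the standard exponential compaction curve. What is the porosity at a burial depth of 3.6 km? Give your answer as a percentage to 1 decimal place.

n = n₀·exp(−c·z) = 0.48 × exp(−0.24 × 3.6) = 0.48 × exp(−0.864)
  = 0.48 × 0.4215 = 0.2023

20.2%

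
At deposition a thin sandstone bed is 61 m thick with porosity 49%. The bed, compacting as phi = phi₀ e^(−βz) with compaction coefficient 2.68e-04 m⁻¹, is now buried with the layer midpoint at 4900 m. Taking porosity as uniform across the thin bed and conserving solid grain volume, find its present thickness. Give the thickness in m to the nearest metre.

Working in km (1 km = 1000 m; β in km⁻¹ = β in m⁻¹ × 1000):
Porosity at 4.9 km: phi = 0.49·exp(−0.268×4.9) = 0.1318
Solid-volume conservation: h(1−phi) = h₀(1−phi₀) ⇒ h = h₀·(1−phi₀)/(1−phi)
h = 0.061 × (1 − 0.49)/(1 − 0.1318) = 0.061 × 0.5874 = 0.0358 km

36 m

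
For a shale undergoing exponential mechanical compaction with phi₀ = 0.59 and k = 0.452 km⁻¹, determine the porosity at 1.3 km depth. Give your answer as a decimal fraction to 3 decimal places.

0.328

phi = phi₀·exp(−k·d) = 0.59 × exp(−0.452 × 1.3) = 0.59 × exp(−0.5876)
  = 0.59 × 0.5557 = 0.3278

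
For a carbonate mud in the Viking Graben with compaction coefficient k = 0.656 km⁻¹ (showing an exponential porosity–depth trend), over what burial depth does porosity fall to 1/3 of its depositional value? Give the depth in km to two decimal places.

φ/φ₀ = 1/3 ⇒ exp(−k·Z) = 1/3 ⇒ Z = ln(3) / k
Z = 1.0986 / 0.656 = 1.675 km

1.67 km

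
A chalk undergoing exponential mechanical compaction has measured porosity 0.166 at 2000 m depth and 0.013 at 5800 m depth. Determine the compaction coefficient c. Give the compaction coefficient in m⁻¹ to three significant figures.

0.000670 m⁻¹

Working in km (1 km = 1000 m; c in km⁻¹ = c in m⁻¹ × 1000):
Athy: n(d) = n₀ e^(−cd) ⇒ n₁/n₂ = e^{c(d₂−d₁)} ⇒ c = ln(n₁/n₂)/(d₂−d₁)
c = ln(0.166/0.013) / (5.8 − 2) = ln(12.77) / 3.8 = 2.5470 / 3.8 = 0.6703 km⁻¹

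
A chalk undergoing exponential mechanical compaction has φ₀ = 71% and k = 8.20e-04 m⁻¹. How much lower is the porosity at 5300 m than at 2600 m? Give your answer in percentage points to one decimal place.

Working in km (1 km = 1000 m; k in km⁻¹ = k in m⁻¹ × 1000):
φ(2.6) = 0.71·e^(−0.82×2.6) = 0.0842
φ(5.3) = 0.71·e^(−0.82×5.3) = 0.0092
Δφ = 0.0842 − 0.0092 = 0.0750

7.5 percentage points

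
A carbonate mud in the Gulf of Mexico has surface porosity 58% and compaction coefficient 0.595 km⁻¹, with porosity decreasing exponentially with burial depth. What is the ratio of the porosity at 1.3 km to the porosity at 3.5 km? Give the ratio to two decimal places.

3.70

n(Z₁)/n(Z₂) = e^(−c·Z₁)/e^(−c·Z₂) = e^{c(Z₂−Z₁)}
= exp(0.595 × 2.2) = exp(1.309) = 3.7025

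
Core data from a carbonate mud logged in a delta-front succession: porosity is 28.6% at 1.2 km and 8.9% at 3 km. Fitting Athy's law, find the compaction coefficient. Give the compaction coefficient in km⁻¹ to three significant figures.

0.649 km⁻¹

Athy: phi(d) = phi₀ e^(−cd) ⇒ phi₁/phi₂ = e^{c(d₂−d₁)} ⇒ c = ln(phi₁/phi₂)/(d₂−d₁)
c = ln(0.286/0.089) / (3 − 1.2) = ln(3.213) / 1.8 = 1.1674 / 1.8 = 0.6485 km⁻¹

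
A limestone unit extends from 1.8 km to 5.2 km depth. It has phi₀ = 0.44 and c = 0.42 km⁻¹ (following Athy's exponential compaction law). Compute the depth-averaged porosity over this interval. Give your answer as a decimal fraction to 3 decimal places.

⟨phi⟩ = (1/(z₂−z₁)) ∫ phi₀ e^(−cz) dz = phi₀·(e^(−c·z₁) − e^(−c·z₂)) / (c·(z₂−z₁))
e^(−0.42×1.8) = 0.4695; e^(−0.42×5.2) = 0.1126
⟨phi⟩ = 0.44 × (0.4695 − 0.1126) / (0.42 × 3.4) = 0.44 × 0.2500 = 0.1100

0.110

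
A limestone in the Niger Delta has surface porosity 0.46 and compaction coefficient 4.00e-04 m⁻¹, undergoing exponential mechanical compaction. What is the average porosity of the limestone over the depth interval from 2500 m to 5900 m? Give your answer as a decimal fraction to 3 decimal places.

0.092

Working in km (1 km = 1000 m; k in km⁻¹ = k in m⁻¹ × 1000):
⟨n⟩ = (1/(Z₂−Z₁)) ∫ n₀ e^(−kZ) dZ = n₀·(e^(−k·Z₁) − e^(−k·Z₂)) / (k·(Z₂−Z₁))
e^(−0.4×2.5) = 0.3679; e^(−0.4×5.9) = 0.0944
⟨n⟩ = 0.46 × (0.3679 − 0.0944) / (0.4 × 3.4) = 0.46 × 0.2011 = 0.0925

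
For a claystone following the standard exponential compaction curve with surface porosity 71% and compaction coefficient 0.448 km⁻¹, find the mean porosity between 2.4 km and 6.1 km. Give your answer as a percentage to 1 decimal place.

⟨phi⟩ = (1/(d₂−d₁)) ∫ phi₀ e^(−kd) dd = phi₀·(e^(−k·d₁) − e^(−k·d₂)) / (k·(d₂−d₁))
e^(−0.448×2.4) = 0.3412; e^(−0.448×6.1) = 0.0650
⟨phi⟩ = 0.71 × (0.3412 − 0.0650) / (0.448 × 3.7) = 0.71 × 0.1666 = 0.1183

11.8%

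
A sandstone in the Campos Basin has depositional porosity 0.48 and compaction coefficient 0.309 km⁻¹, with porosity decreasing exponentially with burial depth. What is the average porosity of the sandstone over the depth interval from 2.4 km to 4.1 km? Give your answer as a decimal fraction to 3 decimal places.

0.178

⟨φ⟩ = (1/(z₂−z₁)) ∫ φ₀ e^(−cz) dz = φ₀·(e^(−c·z₁) − e^(−c·z₂)) / (c·(z₂−z₁))
e^(−0.309×2.4) = 0.4764; e^(−0.309×4.1) = 0.2817
⟨φ⟩ = 0.48 × (0.4764 − 0.2817) / (0.309 × 1.7) = 0.48 × 0.3705 = 0.1779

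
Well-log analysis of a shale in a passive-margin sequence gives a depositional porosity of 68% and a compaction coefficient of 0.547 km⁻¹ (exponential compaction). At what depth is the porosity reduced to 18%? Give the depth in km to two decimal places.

Invert Athy's law: Z = ln(phi₀/phi) / k
Z = ln(0.68/0.18) / 0.547 = ln(3.778) / 0.547 = 1.3291 / 0.547 = 2.430 km

2.43 km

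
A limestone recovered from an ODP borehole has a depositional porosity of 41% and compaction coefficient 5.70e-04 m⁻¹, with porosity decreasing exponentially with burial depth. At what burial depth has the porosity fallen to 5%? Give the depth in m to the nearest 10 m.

Working in km (1 km = 1000 m; c in km⁻¹ = c in m⁻¹ × 1000):
Invert Athy's law: Z = ln(n₀/n) / c
Z = ln(0.41/0.05) / 0.57 = ln(8.2) / 0.57 = 2.1041 / 0.57 = 3.691 km

3690 m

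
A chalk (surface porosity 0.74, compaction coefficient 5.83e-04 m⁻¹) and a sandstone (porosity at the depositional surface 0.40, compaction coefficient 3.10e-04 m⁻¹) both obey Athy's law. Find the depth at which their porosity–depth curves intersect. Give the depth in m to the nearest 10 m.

2250 m

Working in km (1 km = 1000 m; c in km⁻¹ = c in m⁻¹ × 1000):
Set n₀ₐ e^(−cₐz) = n₀ᵦ e^(−cᵦz) ⇒ ln(n₀ₐ/n₀ᵦ) = (cₐ − cᵦ)·z
z = ln(0.74/0.4) / (0.583 − 0.31) = 0.6152 / 0.273 = 2.253 km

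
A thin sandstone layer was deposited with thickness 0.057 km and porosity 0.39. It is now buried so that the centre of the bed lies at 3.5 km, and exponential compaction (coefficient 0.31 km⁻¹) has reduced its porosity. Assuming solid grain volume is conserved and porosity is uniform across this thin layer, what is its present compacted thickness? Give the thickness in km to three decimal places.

Porosity at 3.5 km: φ = 0.39·exp(−0.31×3.5) = 0.1318
Solid-volume conservation: h(1−φ) = h₀(1−φ₀) ⇒ h = h₀·(1−φ₀)/(1−φ)
h = 0.057 × (1 − 0.39)/(1 − 0.1318) = 0.057 × 0.7026 = 0.0400 km

0.040 km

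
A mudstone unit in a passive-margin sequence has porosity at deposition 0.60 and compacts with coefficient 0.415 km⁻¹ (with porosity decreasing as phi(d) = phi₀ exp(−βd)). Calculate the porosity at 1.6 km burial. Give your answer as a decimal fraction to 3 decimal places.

phi = phi₀·exp(−β·d) = 0.6 × exp(−0.415 × 1.6) = 0.6 × exp(−0.664)
  = 0.6 × 0.5148 = 0.3089

0.309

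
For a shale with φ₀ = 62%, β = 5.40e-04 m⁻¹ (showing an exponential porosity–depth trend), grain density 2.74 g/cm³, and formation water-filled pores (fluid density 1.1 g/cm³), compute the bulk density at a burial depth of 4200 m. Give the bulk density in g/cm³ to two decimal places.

Working in km (1 km = 1000 m; β in km⁻¹ = β in m⁻¹ × 1000):
Porosity at depth: φ = 0.62·exp(−0.54×4.2) = 0.62×0.1035 = 0.0642
Bulk density: ρ_b = (1−φ)ρ_g + φ·ρ_f = 0.9358×2.74 + 0.0642×1.1
       = 2.564 + 0.071 = 2.635 g/cm³

2.63 g/cm³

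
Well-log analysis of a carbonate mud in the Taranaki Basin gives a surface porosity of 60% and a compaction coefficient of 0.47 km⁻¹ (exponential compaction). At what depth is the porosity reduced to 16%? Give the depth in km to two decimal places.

2.81 km

Invert Athy's law: d = ln(φ₀/φ) / k
d = ln(0.6/0.16) / 0.47 = ln(3.75) / 0.47 = 1.3218 / 0.47 = 2.812 km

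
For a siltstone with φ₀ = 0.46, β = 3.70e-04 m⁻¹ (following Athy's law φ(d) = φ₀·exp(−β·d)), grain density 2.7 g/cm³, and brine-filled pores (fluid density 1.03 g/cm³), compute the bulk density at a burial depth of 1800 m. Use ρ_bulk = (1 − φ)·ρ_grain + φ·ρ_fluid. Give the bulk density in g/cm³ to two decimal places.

Working in km (1 km = 1000 m; β in km⁻¹ = β in m⁻¹ × 1000):
Porosity at depth: φ = 0.46·exp(−0.37×1.8) = 0.46×0.5138 = 0.2363
Bulk density: ρ_b = (1−φ)ρ_g + φ·ρ_f = 0.7637×2.7 + 0.2363×1.03
       = 2.062 + 0.243 = 2.305 g/cm³

2.31 g/cm³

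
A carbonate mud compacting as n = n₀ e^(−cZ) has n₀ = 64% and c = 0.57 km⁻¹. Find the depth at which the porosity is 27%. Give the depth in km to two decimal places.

Invert Athy's law: Z = ln(n₀/n) / c
Z = ln(0.64/0.27) / 0.57 = ln(2.37) / 0.57 = 0.8630 / 0.57 = 1.514 km

1.51 km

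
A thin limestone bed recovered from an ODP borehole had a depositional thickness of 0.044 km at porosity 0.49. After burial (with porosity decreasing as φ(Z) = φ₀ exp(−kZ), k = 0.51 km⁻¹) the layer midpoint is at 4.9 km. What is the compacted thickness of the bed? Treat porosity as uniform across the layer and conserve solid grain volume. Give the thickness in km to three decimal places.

Porosity at 4.9 km: φ = 0.49·exp(−0.51×4.9) = 0.0403
Solid-volume conservation: h(1−φ) = h₀(1−φ₀) ⇒ h = h₀·(1−φ₀)/(1−φ)
h = 0.044 × (1 − 0.49)/(1 − 0.0403) = 0.044 × 0.5314 = 0.0234 km

0.023 km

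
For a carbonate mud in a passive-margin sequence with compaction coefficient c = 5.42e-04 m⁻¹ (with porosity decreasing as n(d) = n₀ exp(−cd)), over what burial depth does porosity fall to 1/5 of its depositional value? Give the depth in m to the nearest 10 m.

2970 m

Working in km (1 km = 1000 m; c in km⁻¹ = c in m⁻¹ × 1000):
n/n₀ = 1/5 ⇒ exp(−c·d) = 1/5 ⇒ d = ln(5) / c
d = 1.6094 / 0.542 = 2.969 km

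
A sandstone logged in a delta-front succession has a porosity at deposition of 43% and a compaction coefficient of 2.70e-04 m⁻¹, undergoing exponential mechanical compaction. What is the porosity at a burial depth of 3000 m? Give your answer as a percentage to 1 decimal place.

Working in km (1 km = 1000 m; k in km⁻¹ = k in m⁻¹ × 1000):
n = n₀·exp(−k·z) = 0.43 × exp(−0.27 × 3) = 0.43 × exp(−0.81)
  = 0.43 × 0.4449 = 0.1913

19.1%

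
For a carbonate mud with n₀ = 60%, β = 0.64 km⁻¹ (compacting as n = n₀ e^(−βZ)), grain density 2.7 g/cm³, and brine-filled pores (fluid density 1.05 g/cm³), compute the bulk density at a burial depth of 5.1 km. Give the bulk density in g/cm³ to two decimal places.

Porosity at depth: n = 0.6·exp(−0.64×5.1) = 0.6×0.0382 = 0.0229
Bulk density: ρ_b = (1−n)ρ_g + n·ρ_f = 0.9771×2.7 + 0.0229×1.05
       = 2.638 + 0.024 = 2.662 g/cm³

2.66 g/cm³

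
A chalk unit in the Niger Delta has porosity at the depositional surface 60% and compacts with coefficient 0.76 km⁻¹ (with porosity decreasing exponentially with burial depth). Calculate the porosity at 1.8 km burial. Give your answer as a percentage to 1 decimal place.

φ = φ₀·exp(−k·Z) = 0.6 × exp(−0.76 × 1.8) = 0.6 × exp(−1.368)
  = 0.6 × 0.2546 = 0.1528

15.3%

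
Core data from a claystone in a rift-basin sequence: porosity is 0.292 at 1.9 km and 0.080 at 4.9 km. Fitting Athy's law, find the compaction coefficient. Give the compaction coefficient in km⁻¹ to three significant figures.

Athy: n(Z) = n₀ e^(−cZ) ⇒ n₁/n₂ = e^{c(Z₂−Z₁)} ⇒ c = ln(n₁/n₂)/(Z₂−Z₁)
c = ln(0.292/0.08) / (4.9 − 1.9) = ln(3.65) / 3 = 1.2947 / 3 = 0.4316 km⁻¹

0.432 km⁻¹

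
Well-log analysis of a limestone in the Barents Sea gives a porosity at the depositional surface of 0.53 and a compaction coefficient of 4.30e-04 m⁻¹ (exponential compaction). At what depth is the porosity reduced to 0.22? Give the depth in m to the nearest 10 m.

Working in km (1 km = 1000 m; k in km⁻¹ = k in m⁻¹ × 1000):
Invert Athy's law: Z = ln(n₀/n) / k
Z = ln(0.53/0.22) / 0.43 = ln(2.409) / 0.43 = 0.8792 / 0.43 = 2.045 km

2040 m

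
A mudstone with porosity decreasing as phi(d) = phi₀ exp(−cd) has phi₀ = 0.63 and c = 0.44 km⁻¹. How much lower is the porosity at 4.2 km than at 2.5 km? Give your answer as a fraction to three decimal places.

phi(2.5) = 0.63·e^(−0.44×2.5) = 0.2097
phi(4.2) = 0.63·e^(−0.44×4.2) = 0.0993
Δphi = 0.2097 − 0.0993 = 0.1105

0.110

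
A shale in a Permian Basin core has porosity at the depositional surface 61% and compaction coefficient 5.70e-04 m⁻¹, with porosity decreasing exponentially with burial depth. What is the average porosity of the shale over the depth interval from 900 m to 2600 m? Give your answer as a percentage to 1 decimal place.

Working in km (1 km = 1000 m; β in km⁻¹ = β in m⁻¹ × 1000):
⟨n⟩ = (1/(Z₂−Z₁)) ∫ n₀ e^(−βZ) dZ = n₀·(e^(−β·Z₁) − e^(−β·Z₂)) / (β·(Z₂−Z₁))
e^(−0.57×0.9) = 0.5987; e^(−0.57×2.6) = 0.2272
⟨n⟩ = 0.61 × (0.5987 − 0.2272) / (0.57 × 1.7) = 0.61 × 0.3834 = 0.2339

23.4%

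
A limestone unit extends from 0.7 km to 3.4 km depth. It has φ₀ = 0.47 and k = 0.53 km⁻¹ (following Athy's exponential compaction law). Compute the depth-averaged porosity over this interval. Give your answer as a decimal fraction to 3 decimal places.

⟨φ⟩ = (1/(Z₂−Z₁)) ∫ φ₀ e^(−kZ) dZ = φ₀·(e^(−k·Z₁) − e^(−k·Z₂)) / (k·(Z₂−Z₁))
e^(−0.53×0.7) = 0.6900; e^(−0.53×3.4) = 0.1650
⟨φ⟩ = 0.47 × (0.6900 − 0.1650) / (0.53 × 2.7) = 0.47 × 0.3669 = 0.1725

0.172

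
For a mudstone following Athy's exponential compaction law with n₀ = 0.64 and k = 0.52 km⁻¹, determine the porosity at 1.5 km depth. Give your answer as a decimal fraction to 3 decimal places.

n = n₀·exp(−k·d) = 0.64 × exp(−0.52 × 1.5) = 0.64 × exp(−0.78)
  = 0.64 × 0.4584 = 0.2934

0.293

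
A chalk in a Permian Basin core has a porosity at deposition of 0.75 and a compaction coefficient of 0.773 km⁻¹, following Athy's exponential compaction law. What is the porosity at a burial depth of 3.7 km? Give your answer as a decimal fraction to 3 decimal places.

n = n₀·exp(−β·d) = 0.75 × exp(−0.773 × 3.7) = 0.75 × exp(−2.86)
  = 0.75 × 0.0573 = 0.0429

0.043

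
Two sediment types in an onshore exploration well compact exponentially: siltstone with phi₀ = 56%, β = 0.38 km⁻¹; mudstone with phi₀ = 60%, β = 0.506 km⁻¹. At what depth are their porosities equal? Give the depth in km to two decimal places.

Set phi₀ₐ e^(−βₐZ) = phi₀ᵦ e^(−βᵦZ) ⇒ ln(phi₀ₐ/phi₀ᵦ) = (βₐ − βᵦ)·Z
Z = ln(0.56/0.6) / (0.38 − 0.506) = -0.0690 / -0.126 = 0.548 km

0.55 km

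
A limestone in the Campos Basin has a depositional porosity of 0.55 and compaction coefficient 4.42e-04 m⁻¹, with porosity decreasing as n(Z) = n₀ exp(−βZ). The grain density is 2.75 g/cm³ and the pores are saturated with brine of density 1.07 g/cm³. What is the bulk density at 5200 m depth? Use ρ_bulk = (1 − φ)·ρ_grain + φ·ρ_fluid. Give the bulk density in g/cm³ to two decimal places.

2.66 g/cm³

Working in km (1 km = 1000 m; β in km⁻¹ = β in m⁻¹ × 1000):
Porosity at depth: n = 0.55·exp(−0.442×5.2) = 0.55×0.1004 = 0.0552
Bulk density: ρ_b = (1−n)ρ_g + n·ρ_f = 0.9448×2.75 + 0.0552×1.07
       = 2.598 + 0.059 = 2.657 g/cm³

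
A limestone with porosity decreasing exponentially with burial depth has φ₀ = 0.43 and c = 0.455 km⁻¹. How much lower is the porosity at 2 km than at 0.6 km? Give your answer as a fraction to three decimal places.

φ(0.6) = 0.43·e^(−0.455×0.6) = 0.3273
φ(2) = 0.43·e^(−0.455×2) = 0.1731
Δφ = 0.3273 − 0.1731 = 0.1542

0.154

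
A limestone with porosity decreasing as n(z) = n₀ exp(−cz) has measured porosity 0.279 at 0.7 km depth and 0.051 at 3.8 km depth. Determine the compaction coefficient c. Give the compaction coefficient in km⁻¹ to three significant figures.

Athy: n(z) = n₀ e^(−cz) ⇒ n₁/n₂ = e^{c(z₂−z₁)} ⇒ c = ln(n₁/n₂)/(z₂−z₁)
c = ln(0.279/0.051) / (3.8 − 0.7) = ln(5.471) / 3.1 = 1.6994 / 3.1 = 0.5482 km⁻¹

0.548 km⁻¹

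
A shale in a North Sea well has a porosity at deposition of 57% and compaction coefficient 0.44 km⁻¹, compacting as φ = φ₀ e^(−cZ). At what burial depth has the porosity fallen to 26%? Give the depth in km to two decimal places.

1.78 km

Invert Athy's law: Z = ln(φ₀/φ) / c
Z = ln(0.57/0.26) / 0.44 = ln(2.192) / 0.44 = 0.7850 / 0.44 = 1.784 km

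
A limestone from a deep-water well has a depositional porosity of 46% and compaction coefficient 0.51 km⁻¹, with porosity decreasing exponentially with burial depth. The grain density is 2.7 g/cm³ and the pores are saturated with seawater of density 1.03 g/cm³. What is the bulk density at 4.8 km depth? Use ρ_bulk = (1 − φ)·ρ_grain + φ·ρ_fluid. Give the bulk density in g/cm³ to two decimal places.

Porosity at depth: n = 0.46·exp(−0.51×4.8) = 0.46×0.0865 = 0.0398
Bulk density: ρ_b = (1−n)ρ_g + n·ρ_f = 0.9602×2.7 + 0.0398×1.03
       = 2.593 + 0.041 = 2.634 g/cm³

2.63 g/cm³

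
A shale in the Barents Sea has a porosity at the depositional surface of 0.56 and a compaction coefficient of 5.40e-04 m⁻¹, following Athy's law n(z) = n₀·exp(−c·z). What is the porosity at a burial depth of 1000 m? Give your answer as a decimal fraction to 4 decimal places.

0.3263

Working in km (1 km = 1000 m; c in km⁻¹ = c in m⁻¹ × 1000):
n = n₀·exp(−c·z) = 0.56 × exp(−0.54 × 1) = 0.56 × exp(−0.54)
  = 0.56 × 0.5827 = 0.3263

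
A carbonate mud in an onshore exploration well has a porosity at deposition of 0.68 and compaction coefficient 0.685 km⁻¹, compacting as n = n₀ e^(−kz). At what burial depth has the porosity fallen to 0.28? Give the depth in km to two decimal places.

1.30 km

Invert Athy's law: z = ln(n₀/n) / k
z = ln(0.68/0.28) / 0.685 = ln(2.429) / 0.685 = 0.8873 / 0.685 = 1.295 km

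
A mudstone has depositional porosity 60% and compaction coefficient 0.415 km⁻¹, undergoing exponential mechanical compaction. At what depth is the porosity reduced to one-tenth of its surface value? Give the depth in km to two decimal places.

φ/φ₀ = 1/10 ⇒ exp(−β·Z) = 1/10 ⇒ Z = ln(10) / β
Z = 2.3026 / 0.415 = 5.548 km

5.55 km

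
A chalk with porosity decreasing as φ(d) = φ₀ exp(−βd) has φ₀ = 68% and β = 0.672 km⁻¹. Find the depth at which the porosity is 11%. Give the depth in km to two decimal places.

2.71 km

Invert Athy's law: d = ln(φ₀/φ) / β
d = ln(0.68/0.11) / 0.672 = ln(6.182) / 0.672 = 1.8216 / 0.672 = 2.711 km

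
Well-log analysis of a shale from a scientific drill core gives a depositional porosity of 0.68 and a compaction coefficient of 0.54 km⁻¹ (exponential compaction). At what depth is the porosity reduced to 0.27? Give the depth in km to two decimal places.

1.71 km

Invert Athy's law: d = ln(n₀/n) / k
d = ln(0.68/0.27) / 0.54 = ln(2.519) / 0.54 = 0.9237 / 0.54 = 1.711 km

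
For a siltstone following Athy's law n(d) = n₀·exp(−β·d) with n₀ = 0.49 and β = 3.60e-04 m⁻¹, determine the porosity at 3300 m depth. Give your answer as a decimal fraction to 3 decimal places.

Working in km (1 km = 1000 m; β in km⁻¹ = β in m⁻¹ × 1000):
n = n₀·exp(−β·d) = 0.49 × exp(−0.36 × 3.3) = 0.49 × exp(−1.188)
  = 0.49 × 0.3048 = 0.1494

0.149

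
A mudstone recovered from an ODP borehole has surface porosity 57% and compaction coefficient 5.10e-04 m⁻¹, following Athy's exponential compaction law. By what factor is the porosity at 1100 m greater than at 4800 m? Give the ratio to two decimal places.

6.60

Working in km (1 km = 1000 m; c in km⁻¹ = c in m⁻¹ × 1000):
φ(d₁)/φ(d₂) = e^(−c·d₁)/e^(−c·d₂) = e^{c(d₂−d₁)}
= exp(0.51 × 3.7) = exp(1.887) = 6.5995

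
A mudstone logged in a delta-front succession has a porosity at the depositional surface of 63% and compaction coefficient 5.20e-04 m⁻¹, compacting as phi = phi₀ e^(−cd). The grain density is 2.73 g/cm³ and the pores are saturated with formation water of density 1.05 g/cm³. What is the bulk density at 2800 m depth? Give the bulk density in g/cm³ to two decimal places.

2.48 g/cm³

Working in km (1 km = 1000 m; c in km⁻¹ = c in m⁻¹ × 1000):
Porosity at depth: phi = 0.63·exp(−0.52×2.8) = 0.63×0.2332 = 0.1469
Bulk density: ρ_b = (1−phi)ρ_g + phi·ρ_f = 0.8531×2.73 + 0.1469×1.05
       = 2.329 + 0.154 = 2.483 g/cm³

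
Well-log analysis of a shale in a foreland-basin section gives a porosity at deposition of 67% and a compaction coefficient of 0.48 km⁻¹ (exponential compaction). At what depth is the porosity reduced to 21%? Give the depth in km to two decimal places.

Invert Athy's law: z = ln(φ₀/φ) / c
z = ln(0.67/0.21) / 0.48 = ln(3.19) / 0.48 = 1.1602 / 0.48 = 2.417 km

2.42 km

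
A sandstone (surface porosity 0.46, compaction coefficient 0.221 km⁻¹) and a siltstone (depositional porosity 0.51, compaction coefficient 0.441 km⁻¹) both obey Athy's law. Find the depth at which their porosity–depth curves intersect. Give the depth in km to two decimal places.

Set n₀ₐ e^(−βₐZ) = n₀ᵦ e^(−βᵦZ) ⇒ ln(n₀ₐ/n₀ᵦ) = (βₐ − βᵦ)·Z
Z = ln(0.46/0.51) / (0.221 − 0.441) = -0.1032 / -0.22 = 0.469 km

0.47 km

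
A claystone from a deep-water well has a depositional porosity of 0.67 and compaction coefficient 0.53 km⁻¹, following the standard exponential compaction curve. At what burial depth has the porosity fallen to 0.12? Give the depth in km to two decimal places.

Invert Athy's law: d = ln(φ₀/φ) / c
d = ln(0.67/0.12) / 0.53 = ln(5.583) / 0.53 = 1.7198 / 0.53 = 3.245 km

3.24 km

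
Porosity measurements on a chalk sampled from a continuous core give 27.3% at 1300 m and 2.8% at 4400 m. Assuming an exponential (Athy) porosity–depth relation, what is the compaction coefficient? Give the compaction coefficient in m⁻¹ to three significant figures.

0.000735 m⁻¹

Working in km (1 km = 1000 m; k in km⁻¹ = k in m⁻¹ × 1000):
Athy: n(Z) = n₀ e^(−kZ) ⇒ n₁/n₂ = e^{k(Z₂−Z₁)} ⇒ k = ln(n₁/n₂)/(Z₂−Z₁)
k = ln(0.273/0.028) / (4.4 − 1.3) = ln(9.75) / 3.1 = 2.2773 / 3.1 = 0.7346 km⁻¹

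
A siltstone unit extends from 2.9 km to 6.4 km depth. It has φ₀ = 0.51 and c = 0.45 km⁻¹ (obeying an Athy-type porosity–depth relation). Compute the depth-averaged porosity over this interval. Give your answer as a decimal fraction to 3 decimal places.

0.070

⟨φ⟩ = (1/(d₂−d₁)) ∫ φ₀ e^(−cd) dd = φ₀·(e^(−c·d₁) − e^(−c·d₂)) / (c·(d₂−d₁))
e^(−0.45×2.9) = 0.2712; e^(−0.45×6.4) = 0.0561
⟨φ⟩ = 0.51 × (0.2712 − 0.0561) / (0.45 × 3.5) = 0.51 × 0.1365 = 0.0696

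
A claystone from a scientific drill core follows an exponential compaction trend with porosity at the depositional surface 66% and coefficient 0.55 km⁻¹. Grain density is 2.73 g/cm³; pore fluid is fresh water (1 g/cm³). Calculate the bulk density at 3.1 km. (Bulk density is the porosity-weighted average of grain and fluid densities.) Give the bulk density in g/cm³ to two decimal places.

Porosity at depth: φ = 0.66·exp(−0.55×3.1) = 0.66×0.1818 = 0.1200
Bulk density: ρ_b = (1−φ)ρ_g + φ·ρ_f = 0.8800×2.73 + 0.1200×1
       = 2.402 + 0.120 = 2.522 g/cm³

2.52 g/cm³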